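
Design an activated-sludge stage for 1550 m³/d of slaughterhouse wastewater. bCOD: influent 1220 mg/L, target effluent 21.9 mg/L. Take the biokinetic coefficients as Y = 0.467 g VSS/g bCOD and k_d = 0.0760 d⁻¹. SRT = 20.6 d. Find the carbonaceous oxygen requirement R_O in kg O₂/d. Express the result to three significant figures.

The observed yield is Y_obs = Y/(1 + k_d·θ_c) = 0.467 / (1 + 0.0760 × 20.6) = 0.467 / 2.566 = 0.1820 g VSS per g bCOD removed.
Q·(S₀ − S) = 1550 × (1220 − 21.9) × 10⁻³ = 1857 kg/d removed.
P_X = Y_obs·Q·(S₀ − S) = 0.1820 × 1857 = 338.0 kg VSS/d.
R_O = Q·(S₀ − S) − 1.42·P_X = 1857 − 1.42 × 338.0 = 1377 kg O₂/d.

R_O ≈ 1380 kg O₂/d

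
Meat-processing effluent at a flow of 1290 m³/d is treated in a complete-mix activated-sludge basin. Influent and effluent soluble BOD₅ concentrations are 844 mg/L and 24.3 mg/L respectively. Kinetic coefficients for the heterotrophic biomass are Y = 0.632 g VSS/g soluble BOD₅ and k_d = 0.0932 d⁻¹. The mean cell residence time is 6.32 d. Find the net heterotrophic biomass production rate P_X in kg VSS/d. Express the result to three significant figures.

P_X ≈ 421 kg VSS/d

Y_obs = Y / (1 + k_d θ_c) = 0.632 / (1 + 0.0932 × 6.32) = 0.632 / 1.589 = 0.3977.
Q·(S₀ − S) = 1290 × (844 − 24.3) × 10⁻³ = 1057 kg/d removed.
Net biomass production P_X = Y_obs × Q·(S₀ − S) = 0.3977 × 1057 = 420.6 kg VSS/d.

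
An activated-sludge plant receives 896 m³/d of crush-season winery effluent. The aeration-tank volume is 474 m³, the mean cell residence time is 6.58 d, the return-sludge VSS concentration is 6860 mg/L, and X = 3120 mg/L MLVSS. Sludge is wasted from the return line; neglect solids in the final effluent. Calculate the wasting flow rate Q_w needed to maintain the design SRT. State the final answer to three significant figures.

Wasting from the return line (neglecting effluent solids): Q_w = V·X / (θ_c·X_r) = 474.0 × 3120 / (6.58 × 6860) = 32.76 m³/d.

Q_w ≈ 32.8 m³/d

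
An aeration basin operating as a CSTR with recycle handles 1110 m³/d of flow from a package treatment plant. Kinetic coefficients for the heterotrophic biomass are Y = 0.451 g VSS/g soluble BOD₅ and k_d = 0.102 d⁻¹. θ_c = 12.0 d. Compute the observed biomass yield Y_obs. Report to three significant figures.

The observed yield is Y_obs = Y/(1 + k_d·θ_c) = 0.451 / (1 + 0.102 × 12.0) = 0.451 / 2.224 = 0.2028 g VSS per g soluble BOD₅ removed.

Y_obs ≈ 0.203 g VSS/g soluble BOD₅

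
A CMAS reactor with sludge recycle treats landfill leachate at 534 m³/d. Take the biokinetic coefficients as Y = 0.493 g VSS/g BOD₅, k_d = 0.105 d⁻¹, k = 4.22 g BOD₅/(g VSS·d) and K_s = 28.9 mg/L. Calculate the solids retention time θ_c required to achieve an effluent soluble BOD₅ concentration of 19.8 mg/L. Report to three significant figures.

θ_c ≈ 1.35 d

From 1/θ_c = Y·k·S/(K_s + S) − k_d: Y·k·S/(K_s+S) = 0.493 × 4.22 × 19.8 / (28.9 + 19.8) = 0.8459 d⁻¹.
θ_c = 1/(μ − k_d) = 1/(0.8459 − 0.105) = 1/0.7409 = 1.350 d.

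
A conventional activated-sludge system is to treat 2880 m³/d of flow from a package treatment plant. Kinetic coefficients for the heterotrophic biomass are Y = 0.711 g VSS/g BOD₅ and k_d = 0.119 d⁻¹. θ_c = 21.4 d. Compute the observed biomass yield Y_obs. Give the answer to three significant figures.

Y_obs ≈ 0.200 g VSS/g BOD₅

Y_obs = Y / (1 + k_d θ_c) = 0.711 / (1 + 0.119 × 21.4) = 0.711 / 3.547 = 0.2005.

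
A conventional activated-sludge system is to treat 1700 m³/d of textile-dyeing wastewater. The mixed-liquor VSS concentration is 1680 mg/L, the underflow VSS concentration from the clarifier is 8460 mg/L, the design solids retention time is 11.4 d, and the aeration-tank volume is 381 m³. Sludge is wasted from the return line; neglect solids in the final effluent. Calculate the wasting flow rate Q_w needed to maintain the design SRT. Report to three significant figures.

θ_c = V·X/(Q_w·X_r) when wasting from the recycle, so Q_w = V·X/(θ_c·X_r) = 381.0 × 1680 / (11.4 × 8460) = 6.637 m³/d.

Q_w ≈ 6.64 m³/d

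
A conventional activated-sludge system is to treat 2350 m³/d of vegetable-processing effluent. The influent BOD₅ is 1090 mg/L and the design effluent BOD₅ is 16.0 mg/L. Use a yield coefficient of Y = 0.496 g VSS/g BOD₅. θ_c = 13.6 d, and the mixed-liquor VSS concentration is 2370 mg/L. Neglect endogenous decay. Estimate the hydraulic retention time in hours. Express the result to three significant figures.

With k_d = 0 the design equation reduces to V = Y Q (S₀−S) θ_c / X = 0.496 × 2350 × (1090 − 16.0) × 13.6 / 2370 = 7184 m³.
HRT = V/Q = 7184 m³ / 2350 m³·d⁻¹ = 3.057 d × 24 = 73.36 h.

τ ≈ 73.4 h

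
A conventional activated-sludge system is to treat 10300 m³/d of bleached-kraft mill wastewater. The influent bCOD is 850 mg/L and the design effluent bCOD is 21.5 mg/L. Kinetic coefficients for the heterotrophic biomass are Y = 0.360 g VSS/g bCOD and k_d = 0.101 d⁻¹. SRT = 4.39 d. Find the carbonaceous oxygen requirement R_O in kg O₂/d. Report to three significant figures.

R_O ≈ 5510 kg O₂/d

The observed yield is Y_obs = Y/(1 + k_d·θ_c) = 0.360 / (1 + 0.101 × 4.39) = 0.360 / 1.443 = 0.2494 g VSS per g bCOD removed.
Mass of bCOD removed per day: Q(S₀ − S) = 10300 × 828.5 g/m³ = 8534 kg/d.
Biomass synthesised: P_X = Y_obs × 8534 = 2128 kg VSS/d.
Carbonaceous O₂ demand = substrate oxidised − cell-mass equivalent = 8534 − 1.42 × 2128 = 5511 kg O₂/d.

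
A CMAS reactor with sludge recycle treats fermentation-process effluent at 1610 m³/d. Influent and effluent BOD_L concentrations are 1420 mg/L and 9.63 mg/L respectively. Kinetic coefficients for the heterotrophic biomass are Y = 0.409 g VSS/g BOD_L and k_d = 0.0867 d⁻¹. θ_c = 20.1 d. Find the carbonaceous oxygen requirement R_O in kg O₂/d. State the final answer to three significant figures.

R_O ≈ 1790 kg O₂/d

Observed yield with endogenous decay: Y_obs = Y / (1 + k_d·θ_c) = 0.409 / (1 + 0.0867 × 20.1) = 0.409 / 2.743 = 0.1491 g VSS/g BOD_L.
Mass of BOD_L removed per day: Q(S₀ − S) = 1610 × 1410 g/m³ = 2271 kg/d.
Biomass synthesised: P_X = Y_obs × 2271 = 338.6 kg VSS/d.
R_O = Q·(S₀ − S) − 1.42·P_X = 2271 − 1.42 × 338.6 = 1790 kg O₂/d.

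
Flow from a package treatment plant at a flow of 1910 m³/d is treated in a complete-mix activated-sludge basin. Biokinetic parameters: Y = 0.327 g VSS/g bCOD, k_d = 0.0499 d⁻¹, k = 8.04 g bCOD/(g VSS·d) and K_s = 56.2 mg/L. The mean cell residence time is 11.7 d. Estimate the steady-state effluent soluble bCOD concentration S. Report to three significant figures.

S ≈ 3.05 mg/L

For a completely mixed reactor with recycle the Lawrence–McCarty relation gives S = K_s·(1 + k_d·θ_c) / [θ_c·(Y·k − k_d) − 1] = 56.2 × (1 + 0.0499 × 11.7) / [11.7 × (0.327 × 8.04 − 0.0499) − 1] = 89.01 / 29.18 = 3.051 mg/L.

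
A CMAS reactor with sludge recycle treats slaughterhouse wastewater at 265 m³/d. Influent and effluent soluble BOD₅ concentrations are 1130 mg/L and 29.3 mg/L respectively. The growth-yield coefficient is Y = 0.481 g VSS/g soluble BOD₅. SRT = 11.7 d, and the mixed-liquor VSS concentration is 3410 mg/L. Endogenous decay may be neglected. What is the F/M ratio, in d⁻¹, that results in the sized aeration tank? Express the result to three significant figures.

With k_d = 0 the design equation reduces to V = Y Q (S₀−S) θ_c / X = 0.481 × 265 × (1130 − 29.3) × 11.7 / 3410 = 481.4 m³.
F/M = applied load / biomass = Q·S₀/(V·X) = 265 × 1130 / (481.4 × 3410) = 0.1824 d⁻¹.

F/M ≈ 0.182 d⁻¹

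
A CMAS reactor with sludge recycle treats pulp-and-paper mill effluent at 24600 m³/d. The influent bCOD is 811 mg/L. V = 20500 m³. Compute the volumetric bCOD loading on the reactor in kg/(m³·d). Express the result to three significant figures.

L_v = Q S₀ / V = 24600 × 811 × 10⁻³ / 20500 = 0.9732 kg/(m³·d).

L_v ≈ 0.973 kg bCOD/(m³·d)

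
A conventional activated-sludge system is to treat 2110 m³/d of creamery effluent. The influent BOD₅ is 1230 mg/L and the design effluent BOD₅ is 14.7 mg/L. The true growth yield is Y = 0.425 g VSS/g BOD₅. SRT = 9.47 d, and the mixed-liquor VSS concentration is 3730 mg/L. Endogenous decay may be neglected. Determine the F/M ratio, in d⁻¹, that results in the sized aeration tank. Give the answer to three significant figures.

With k_d = 0 the design equation reduces to V = Y Q (S₀−S) θ_c / X = 0.425 × 2110 × (1230 − 14.7) × 9.47 / 3730 = 2767 m³.
Food-to-microorganism ratio F/M = Q S₀ / (V X) = 2110 × 1230 / (2767 × 3730) = 0.2515 d⁻¹.

F/M ≈ 0.251 d⁻¹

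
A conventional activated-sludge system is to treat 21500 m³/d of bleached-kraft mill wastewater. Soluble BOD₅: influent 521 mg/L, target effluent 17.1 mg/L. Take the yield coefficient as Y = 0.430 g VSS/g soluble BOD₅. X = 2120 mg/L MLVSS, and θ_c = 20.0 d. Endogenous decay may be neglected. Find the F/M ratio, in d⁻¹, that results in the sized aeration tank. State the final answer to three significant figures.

Biomass mass balance (decay neglected): V·X = Y·Q·(S₀ − S)·θ_c, so V = 0.430 × 21500 × (521 − 17.1) × 20.0 / 2120 = 43949 m³.
Food-to-microorganism ratio F/M = Q S₀ / (V X) = 21500 × 521 / (43949 × 2120) = 0.1202 d⁻¹.

F/M ≈ 0.120 d⁻¹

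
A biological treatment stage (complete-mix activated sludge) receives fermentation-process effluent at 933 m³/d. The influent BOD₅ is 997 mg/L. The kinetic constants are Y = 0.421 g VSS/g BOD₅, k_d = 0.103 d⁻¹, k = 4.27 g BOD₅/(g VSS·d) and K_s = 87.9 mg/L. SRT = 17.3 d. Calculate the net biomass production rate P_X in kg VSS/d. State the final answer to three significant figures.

P_X ≈ 140 kg VSS/d

For a completely mixed reactor with recycle the Lawrence–McCarty relation gives S = K_s·(1 + k_d·θ_c) / [θ_c·(Y·k − k_d) − 1] = 87.9 × (1 + 0.103 × 17.3) / [17.3 × (0.421 × 4.27 − 0.103) − 1] = 244.5 / 28.32 = 8.635 mg/L.
Observed yield with endogenous decay: Y_obs = Y / (1 + k_d·θ_c) = 0.421 / (1 + 0.103 × 17.3) = 0.421 / 2.782 = 0.1513 g VSS/g BOD₅.
Q·(S₀ − S) = 933 × (997 − 8.64) × 10⁻³ = 922.1 kg/d removed.
So the net sludge growth is P_X = 0.1513 × 922.1 = 139.6 kg VSS/d.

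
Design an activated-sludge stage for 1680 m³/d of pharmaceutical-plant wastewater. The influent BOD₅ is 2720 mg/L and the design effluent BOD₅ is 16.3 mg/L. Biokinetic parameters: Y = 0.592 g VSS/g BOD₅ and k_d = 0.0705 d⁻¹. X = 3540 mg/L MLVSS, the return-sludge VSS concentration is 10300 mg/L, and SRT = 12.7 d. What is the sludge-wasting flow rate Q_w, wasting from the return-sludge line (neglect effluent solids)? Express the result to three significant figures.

Q_w ≈ 138 m³/d

Rearranging the biomass balance for a CMAS with decay, V = Y·Q·ΔS·θ_c / [X·(1+k_d θ_c)] = 0.592 × 1680 × (2720 − 16.3) × 12.7 / [3540 × (1 + 0.0705 × 12.7)] = 3.42×10^7 / 6710 = 5090 m³.
Wasting from the return line (neglecting effluent solids): Q_w = V·X / (θ_c·X_r) = 5090 × 3540 / (12.7 × 10300) = 137.7 m³/d.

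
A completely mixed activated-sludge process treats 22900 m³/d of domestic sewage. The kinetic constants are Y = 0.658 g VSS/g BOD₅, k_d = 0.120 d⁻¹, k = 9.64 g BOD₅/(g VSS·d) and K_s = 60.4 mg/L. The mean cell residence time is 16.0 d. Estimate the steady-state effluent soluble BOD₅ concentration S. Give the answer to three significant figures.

S ≈ 1.79 mg/L

For a completely mixed reactor with recycle the Lawrence–McCarty relation gives S = K_s·(1 + k_d·θ_c) / [θ_c·(Y·k − k_d) − 1] = 60.4 × (1 + 0.120 × 16.0) / [16.0 × (0.658 × 9.64 − 0.120) − 1] = 176.4 / 98.57 = 1.789 mg/L.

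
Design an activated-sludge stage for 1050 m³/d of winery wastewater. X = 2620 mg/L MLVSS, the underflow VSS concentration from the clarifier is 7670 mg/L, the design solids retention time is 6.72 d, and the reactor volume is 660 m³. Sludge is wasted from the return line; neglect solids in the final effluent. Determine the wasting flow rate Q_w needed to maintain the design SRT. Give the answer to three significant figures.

Q_w ≈ 33.5 m³/d

θ_c = V·X/(Q_w·X_r) when wasting from the recycle, so Q_w = V·X/(θ_c·X_r) = 660.0 × 2620 / (6.72 × 7670) = 33.55 m³/d.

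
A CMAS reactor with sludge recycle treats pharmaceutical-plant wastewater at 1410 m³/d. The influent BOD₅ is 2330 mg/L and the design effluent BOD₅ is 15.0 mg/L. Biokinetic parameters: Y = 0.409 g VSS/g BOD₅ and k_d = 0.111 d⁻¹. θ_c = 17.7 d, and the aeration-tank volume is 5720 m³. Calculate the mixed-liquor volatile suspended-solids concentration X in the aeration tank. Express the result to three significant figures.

X ≈ 1390 mg/L

From V·X·(1 + k_d·θ_c) = Y·Q·(S₀ − S)·θ_c: X = 0.409 × 1410 × (2330 − 15.0) × 17.7 / [5720 × (1 + 0.111 × 17.7)] = 1393 mg/L.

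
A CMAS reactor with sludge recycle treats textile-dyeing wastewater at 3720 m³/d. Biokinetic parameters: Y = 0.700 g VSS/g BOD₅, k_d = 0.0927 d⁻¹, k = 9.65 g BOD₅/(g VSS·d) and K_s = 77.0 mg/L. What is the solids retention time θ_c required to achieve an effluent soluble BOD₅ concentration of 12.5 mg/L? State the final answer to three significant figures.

θ_c ≈ 1.18 d

Specific growth rate at S = 12.5 mg/L: μ = YkS/(K_s+S) = 0.700·9.65·12.5/(77.0+12.5) = 0.9434 d⁻¹.
1/θ_c = 0.9434 − 0.0927 = 0.8507 d⁻¹, so θ_c = 1.175 d.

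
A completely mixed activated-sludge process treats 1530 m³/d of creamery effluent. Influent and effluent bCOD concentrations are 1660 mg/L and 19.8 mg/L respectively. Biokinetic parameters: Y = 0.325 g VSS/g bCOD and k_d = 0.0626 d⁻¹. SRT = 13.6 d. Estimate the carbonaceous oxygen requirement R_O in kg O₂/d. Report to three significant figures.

R_O ≈ 1880 kg O₂/d

Y_obs = Y / (1 + k_d θ_c) = 0.325 / (1 + 0.0626 × 13.6) = 0.325 / 1.851 = 0.1755.
Mass of bCOD removed per day: Q(S₀ − S) = 1530 × 1640 g/m³ = 2510 kg/d.
Biomass synthesised: P_X = Y_obs × 2510 = 440.5 kg VSS/d.
R_O = Q·(S₀ − S) − 1.42·P_X = 2510 − 1.42 × 440.5 = 1884 kg O₂/d.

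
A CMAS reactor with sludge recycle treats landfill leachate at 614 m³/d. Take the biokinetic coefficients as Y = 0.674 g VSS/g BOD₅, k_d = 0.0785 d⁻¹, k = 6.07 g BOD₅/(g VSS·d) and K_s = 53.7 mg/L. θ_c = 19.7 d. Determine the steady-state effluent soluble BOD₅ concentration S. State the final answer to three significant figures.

Effluent substrate depends only on kinetics and SRT: S = K_s(1 + k_d θ_c) / [θ_c(Yk − k_d) − 1] = 53.7 × (1 + 0.0785 × 19.7) / [19.7 × (0.674 × 6.07 − 0.0785) − 1] = 136.7 / 78.05 = 1.752 mg/L.

S ≈ 1.75 mg/L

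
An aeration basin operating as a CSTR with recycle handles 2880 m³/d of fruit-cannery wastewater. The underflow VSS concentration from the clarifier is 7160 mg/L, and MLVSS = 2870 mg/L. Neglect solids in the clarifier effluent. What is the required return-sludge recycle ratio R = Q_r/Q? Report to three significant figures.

Mass balance around the secondary clarifier (neglecting effluent solids): R = X / (X_r − X) = 2870 / (7160 − 2870) = 0.6690.

R ≈ 0.669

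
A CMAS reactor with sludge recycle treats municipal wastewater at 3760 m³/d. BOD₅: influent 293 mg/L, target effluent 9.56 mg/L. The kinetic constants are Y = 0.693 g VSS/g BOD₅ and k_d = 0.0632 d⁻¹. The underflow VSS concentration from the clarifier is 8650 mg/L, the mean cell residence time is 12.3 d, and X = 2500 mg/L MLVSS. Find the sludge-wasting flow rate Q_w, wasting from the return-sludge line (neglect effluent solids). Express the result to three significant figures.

Q_w ≈ 48.0 m³/d

Rearranging the biomass balance for a CMAS with decay, V = Y·Q·ΔS·θ_c / [X·(1+k_d θ_c)] = 0.693 × 3760 × (293 − 9.56) × 12.3 / [2500 × (1 + 0.0632 × 12.3)] = 9.08×10^6 / 4443 = 2044 m³.
θ_c = V·X/(Q_w·X_r) when wasting from the recycle, so Q_w = V·X/(θ_c·X_r) = 2044 × 2500 / (12.3 × 8650) = 48.04 m³/d.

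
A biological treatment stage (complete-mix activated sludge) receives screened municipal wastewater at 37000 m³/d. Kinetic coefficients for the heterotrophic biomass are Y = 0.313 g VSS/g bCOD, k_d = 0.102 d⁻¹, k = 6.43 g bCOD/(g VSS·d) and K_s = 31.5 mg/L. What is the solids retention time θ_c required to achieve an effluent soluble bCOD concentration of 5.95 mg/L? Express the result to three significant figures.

θ_c ≈ 4.59 d

From 1/θ_c = Y·k·S/(K_s + S) − k_d: Y·k·S/(K_s+S) = 0.313 × 6.43 × 5.95 / (31.5 + 5.95) = 0.3198 d⁻¹.
θ_c = 1/(μ − k_d) = 1/(0.3198 − 0.102) = 1/0.2178 = 4.592 d.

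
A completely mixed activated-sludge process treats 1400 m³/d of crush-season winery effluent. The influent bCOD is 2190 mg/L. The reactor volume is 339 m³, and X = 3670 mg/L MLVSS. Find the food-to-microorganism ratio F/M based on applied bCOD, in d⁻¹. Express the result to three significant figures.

F/M ≈ 2.46 d⁻¹

F/M = Q·S₀ / (V·X) = 1400 × 2190 / (339.0 × 3670) = 2.464 g bCOD·(g VSS·d)⁻¹.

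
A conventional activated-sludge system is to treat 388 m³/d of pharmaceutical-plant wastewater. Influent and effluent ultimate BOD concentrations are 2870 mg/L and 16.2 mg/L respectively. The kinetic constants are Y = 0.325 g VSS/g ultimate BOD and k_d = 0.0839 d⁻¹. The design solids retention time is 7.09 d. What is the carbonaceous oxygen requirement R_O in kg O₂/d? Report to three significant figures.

The observed yield is Y_obs = Y/(1 + k_d·θ_c) = 0.325 / (1 + 0.0839 × 7.09) = 0.325 / 1.595 = 0.2038 g VSS per g ultimate BOD removed.
Q·(S₀ − S) = 388 × (2870 − 16.2) × 10⁻³ = 1107 kg/d removed.
Biomass synthesised: P_X = Y_obs × 1107 = 225.6 kg VSS/d.
R_O = Q·(S₀ − S) − 1.42·P_X = 1107 − 1.42 × 225.6 = 786.9 kg O₂/d.

R_O ≈ 787 kg O₂/d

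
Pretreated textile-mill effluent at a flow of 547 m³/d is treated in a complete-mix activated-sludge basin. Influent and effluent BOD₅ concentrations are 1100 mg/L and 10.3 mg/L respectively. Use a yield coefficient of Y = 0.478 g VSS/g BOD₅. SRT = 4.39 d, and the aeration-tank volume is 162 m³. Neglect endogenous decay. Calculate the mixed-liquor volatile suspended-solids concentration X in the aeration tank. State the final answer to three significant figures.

From V·X = Y·Q·(S₀ − S)·θ_c (decay neglected): X = 0.478 × 547 × (1100 − 10.3) × 4.39 / 162 = 7721 mg/L.

X ≈ 7720 mg/L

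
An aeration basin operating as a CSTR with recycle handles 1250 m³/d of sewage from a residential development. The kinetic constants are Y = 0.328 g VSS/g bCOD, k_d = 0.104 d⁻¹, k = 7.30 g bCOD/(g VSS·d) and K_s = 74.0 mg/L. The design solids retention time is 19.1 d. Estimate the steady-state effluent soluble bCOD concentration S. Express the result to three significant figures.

S ≈ 5.17 mg/L

For a completely mixed reactor with recycle the Lawrence–McCarty relation gives S = K_s·(1 + k_d·θ_c) / [θ_c·(Y·k − k_d) − 1] = 74.0 × (1 + 0.104 × 19.1) / [19.1 × (0.328 × 7.30 − 0.104) − 1] = 221.0 / 42.75 = 5.170 mg/L.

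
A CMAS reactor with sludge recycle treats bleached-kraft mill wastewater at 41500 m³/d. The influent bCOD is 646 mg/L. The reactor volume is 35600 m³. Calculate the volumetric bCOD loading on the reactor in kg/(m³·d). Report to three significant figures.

L_v ≈ 0.753 kg bCOD/(m³·d)

L_v = Q S₀ / V = 41500 × 646 × 10⁻³ / 35600 = 0.7531 kg/(m³·d).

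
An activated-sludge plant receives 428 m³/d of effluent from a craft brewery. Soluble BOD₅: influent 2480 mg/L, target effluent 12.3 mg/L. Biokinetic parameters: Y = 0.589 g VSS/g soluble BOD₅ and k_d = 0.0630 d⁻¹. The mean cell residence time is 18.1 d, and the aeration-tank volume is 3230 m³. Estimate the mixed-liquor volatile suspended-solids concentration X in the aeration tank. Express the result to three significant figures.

X ≈ 1630 mg/L

From V·X·(1 + k_d·θ_c) = Y·Q·(S₀ − S)·θ_c: X = 0.589 × 428 × (2480 − 12.3) × 18.1 / [3230 × (1 + 0.0630 × 18.1)] = 1629 mg/L.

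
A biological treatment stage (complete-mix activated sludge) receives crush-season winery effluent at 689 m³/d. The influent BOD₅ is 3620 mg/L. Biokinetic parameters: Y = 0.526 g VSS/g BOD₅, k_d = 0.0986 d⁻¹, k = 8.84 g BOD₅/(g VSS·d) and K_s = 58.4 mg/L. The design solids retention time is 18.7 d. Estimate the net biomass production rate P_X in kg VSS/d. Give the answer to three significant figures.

For a completely mixed reactor with recycle the Lawrence–McCarty relation gives S = K_s·(1 + k_d·θ_c) / [θ_c·(Y·k − k_d) − 1] = 58.4 × (1 + 0.0986 × 18.7) / [18.7 × (0.526 × 8.84 − 0.0986) − 1] = 166.1 / 84.11 = 1.975 mg/L.
Y_obs = Y / (1 + k_d θ_c) = 0.526 / (1 + 0.0986 × 18.7) = 0.526 / 2.844 = 0.1850.
Substrate removed = Q·(S₀ − S) = 689 m³/d × (3620 − 1.97) g/m³ = 2.49×10^6 g/d = 2493 kg/d.
Biomass produced: P_X = Y_obs·Q·ΔS = 0.1850 × 2493 ≈ 461.1 kg VSS/d.

P_X ≈ 461 kg VSS/d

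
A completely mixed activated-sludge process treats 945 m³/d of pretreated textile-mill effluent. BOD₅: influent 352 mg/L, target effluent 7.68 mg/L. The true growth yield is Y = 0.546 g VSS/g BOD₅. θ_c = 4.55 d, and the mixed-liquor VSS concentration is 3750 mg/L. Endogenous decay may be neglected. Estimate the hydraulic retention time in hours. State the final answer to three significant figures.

τ ≈ 5.47 h

With k_d = 0 the design equation reduces to V = Y Q (S₀−S) θ_c / X = 0.546 × 945 × (352 − 7.68) × 4.55 / 3750 = 215.6 m³.
HRT = V/Q = 215.6 m³ / 945 m³·d⁻¹ = 0.2281 d × 24 = 5.475 h.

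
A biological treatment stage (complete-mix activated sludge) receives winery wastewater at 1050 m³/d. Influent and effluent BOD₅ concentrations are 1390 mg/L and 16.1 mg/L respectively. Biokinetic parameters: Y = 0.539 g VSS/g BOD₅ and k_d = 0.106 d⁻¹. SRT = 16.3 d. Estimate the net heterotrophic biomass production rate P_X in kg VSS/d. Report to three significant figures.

The observed yield is Y_obs = Y/(1 + k_d·θ_c) = 0.539 / (1 + 0.106 × 16.3) = 0.539 / 2.728 = 0.1976 g VSS per g BOD₅ removed.
Mass of BOD₅ removed per day: Q(S₀ − S) = 1050 × 1374 g/m³ = 1443 kg/d.
Biomass produced: P_X = Y_obs·Q·ΔS = 0.1976 × 1443 ≈ 285.0 kg VSS/d.

P_X ≈ 285 kg VSS/d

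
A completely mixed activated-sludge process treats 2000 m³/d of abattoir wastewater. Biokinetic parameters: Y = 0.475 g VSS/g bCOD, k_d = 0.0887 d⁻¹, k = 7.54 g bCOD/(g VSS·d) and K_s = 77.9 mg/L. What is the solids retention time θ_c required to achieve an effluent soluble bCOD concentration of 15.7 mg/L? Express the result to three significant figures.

θ_c ≈ 1.95 d

Specific growth rate at S = 15.7 mg/L: μ = YkS/(K_s+S) = 0.475·7.54·15.7/(77.9+15.7) = 0.6007 d⁻¹.
Then 1/θ_c = μ − k_d = 0.6007 − 0.0887 = 0.5120 d⁻¹, giving θ_c = 1.953 d.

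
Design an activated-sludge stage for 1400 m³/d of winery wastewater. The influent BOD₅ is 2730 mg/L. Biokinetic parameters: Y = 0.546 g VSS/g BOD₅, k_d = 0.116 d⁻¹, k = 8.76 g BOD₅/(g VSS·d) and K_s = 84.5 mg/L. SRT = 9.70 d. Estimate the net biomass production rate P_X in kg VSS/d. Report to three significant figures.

From the Monod/SRT balance for a CMAS, S = K_s·(1+k_d θ_c)/[θ_c·(Y k − k_d) − 1] = 84.5 × (1 + 0.116 × 9.70) / [9.70 × (0.546 × 8.76 − 0.116) − 1] = 179.6 / 44.27 = 4.057 mg/L.
Correct the yield for decay: Y_obs = Y/(1 + k_d θ_c) = 0.546 / (1 + 0.116 × 9.70) = 0.546 / 2.125 = 0.2569.
Q·(S₀ − S) = 1400 × (2730 − 4.06) × 10⁻³ = 3816 kg/d removed.
Net biomass production P_X = Y_obs × Q·(S₀ − S) = 0.2569 × 3816 = 980.5 kg VSS/d.

P_X ≈ 980 kg VSS/d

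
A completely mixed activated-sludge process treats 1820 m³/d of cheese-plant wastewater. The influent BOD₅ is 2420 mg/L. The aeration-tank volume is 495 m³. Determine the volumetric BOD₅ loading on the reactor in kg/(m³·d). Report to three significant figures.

L_v ≈ 8.90 kg BOD₅/(m³·d)

Applied BOD₅ load per unit volume = Q·S₀/V = (1820 × 2420/1000)/495.0 = 8.898 kg BOD₅·m⁻³·d⁻¹.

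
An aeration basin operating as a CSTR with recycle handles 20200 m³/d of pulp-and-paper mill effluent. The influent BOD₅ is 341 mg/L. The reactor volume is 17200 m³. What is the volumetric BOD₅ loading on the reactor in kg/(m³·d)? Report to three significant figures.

L_v ≈ 0.400 kg BOD₅/(m³·d)

L_v = Q S₀ / V = 20200 × 341 × 10⁻³ / 17200 = 0.4005 kg/(m³·d).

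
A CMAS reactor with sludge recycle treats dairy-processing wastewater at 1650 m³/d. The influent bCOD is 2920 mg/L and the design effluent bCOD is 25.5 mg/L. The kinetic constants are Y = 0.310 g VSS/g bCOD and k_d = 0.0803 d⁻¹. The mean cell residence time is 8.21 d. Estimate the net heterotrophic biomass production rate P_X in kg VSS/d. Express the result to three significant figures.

P_X ≈ 892 kg VSS/d

Observed yield with endogenous decay: Y_obs = Y / (1 + k_d·θ_c) = 0.310 / (1 + 0.0803 × 8.21) = 0.310 / 1.659 = 0.1868 g VSS/g bCOD.
Substrate removed = Q·(S₀ − S) = 1650 m³/d × (2920 − 25.5) g/m³ = 4.78×10^6 g/d = 4776 kg/d.
Net biomass production P_X = Y_obs × Q·(S₀ − S) = 0.1868 × 4776 = 892.3 kg VSS/d.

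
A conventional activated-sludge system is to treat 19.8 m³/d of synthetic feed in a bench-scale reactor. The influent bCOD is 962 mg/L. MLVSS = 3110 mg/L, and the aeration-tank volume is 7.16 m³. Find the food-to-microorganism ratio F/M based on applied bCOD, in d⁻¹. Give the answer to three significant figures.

F/M ≈ 0.855 d⁻¹

F/M = applied load / biomass = Q·S₀/(V·X) = 19.8 × 962 / (7.160 × 3110) = 0.8554 d⁻¹.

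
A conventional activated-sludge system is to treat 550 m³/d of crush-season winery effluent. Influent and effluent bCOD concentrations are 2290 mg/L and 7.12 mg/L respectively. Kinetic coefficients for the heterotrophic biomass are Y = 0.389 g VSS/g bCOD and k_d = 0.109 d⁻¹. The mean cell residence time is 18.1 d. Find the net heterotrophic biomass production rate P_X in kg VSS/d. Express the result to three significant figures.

P_X ≈ 164 kg VSS/d

Correct the yield for decay: Y_obs = Y/(1 + k_d θ_c) = 0.389 / (1 + 0.109 × 18.1) = 0.389 / 2.973 = 0.1308.
Q·(S₀ − S) = 550 × (2290 − 7.12) × 10⁻³ = 1256 kg/d removed.
So the net sludge growth is P_X = 0.1308 × 1256 = 164.3 kg VSS/d.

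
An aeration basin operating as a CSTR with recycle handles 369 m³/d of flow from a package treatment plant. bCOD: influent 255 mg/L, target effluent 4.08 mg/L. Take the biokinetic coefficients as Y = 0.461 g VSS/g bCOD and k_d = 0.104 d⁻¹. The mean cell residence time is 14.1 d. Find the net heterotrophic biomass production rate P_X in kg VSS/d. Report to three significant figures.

P_X ≈ 17.3 kg VSS/d

Y_obs = Y / (1 + k_d θ_c) = 0.461 / (1 + 0.104 × 14.1) = 0.461 / 2.466 = 0.1869.
Mass of bCOD removed per day: Q(S₀ − S) = 369 × 250.9 g/m³ = 92.59 kg/d.
P_X = Y_obs · Q(S₀ − S) = 0.1869 × 92.59 = 17.31 kg VSS/d.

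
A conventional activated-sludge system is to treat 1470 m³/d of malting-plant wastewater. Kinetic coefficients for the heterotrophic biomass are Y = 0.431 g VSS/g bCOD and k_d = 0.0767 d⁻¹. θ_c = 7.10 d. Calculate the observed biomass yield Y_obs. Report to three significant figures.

Y_obs = Y / (1 + k_d θ_c) = 0.431 / (1 + 0.0767 × 7.10) = 0.431 / 1.545 = 0.2790.

Y_obs ≈ 0.279 g VSS/g bCOD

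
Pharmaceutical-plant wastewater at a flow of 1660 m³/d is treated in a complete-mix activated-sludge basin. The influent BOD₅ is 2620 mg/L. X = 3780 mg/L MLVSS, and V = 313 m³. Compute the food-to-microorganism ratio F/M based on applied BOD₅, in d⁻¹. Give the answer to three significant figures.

F/M ≈ 3.68 d⁻¹

F/M = applied load / biomass = Q·S₀/(V·X) = 1660 × 2620 / (313.0 × 3780) = 3.676 d⁻¹.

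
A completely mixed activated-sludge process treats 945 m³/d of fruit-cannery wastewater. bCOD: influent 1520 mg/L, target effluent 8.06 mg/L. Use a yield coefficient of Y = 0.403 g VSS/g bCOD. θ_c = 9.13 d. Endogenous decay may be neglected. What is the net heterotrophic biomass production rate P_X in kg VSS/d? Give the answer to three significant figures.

Since k_d ≈ 0, Y_obs = Y = 0.403 g VSS/g bCOD.
Mass of bCOD removed per day: Q(S₀ − S) = 945 × 1512 g/m³ = 1429 kg/d.
P_X = Y_obs · Q(S₀ − S) = 0.4030 × 1429 = 575.8 kg VSS/d.

P_X ≈ 576 kg VSS/d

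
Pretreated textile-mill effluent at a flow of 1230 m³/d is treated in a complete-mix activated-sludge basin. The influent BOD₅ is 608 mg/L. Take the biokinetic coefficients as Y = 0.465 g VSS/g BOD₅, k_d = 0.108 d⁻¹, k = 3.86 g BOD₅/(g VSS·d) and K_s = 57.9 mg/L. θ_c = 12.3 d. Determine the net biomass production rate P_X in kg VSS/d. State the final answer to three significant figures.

P_X ≈ 148 kg VSS/d

Effluent substrate depends only on kinetics and SRT: S = K_s(1 + k_d θ_c) / [θ_c(Yk − k_d) − 1] = 57.9 × (1 + 0.108 × 12.3) / [12.3 × (0.465 × 3.86 − 0.108) − 1] = 134.8 / 19.75 = 6.826 mg/L.
The observed yield is Y_obs = Y/(1 + k_d·θ_c) = 0.465 / (1 + 0.108 × 12.3) = 0.465 / 2.328 = 0.1997 g VSS per g BOD₅ removed.
Q·(S₀ − S) = 1230 × (608 − 6.83) × 10⁻³ = 739.4 kg/d removed.
So the net sludge growth is P_X = 0.1997 × 739.4 = 147.7 kg VSS/d.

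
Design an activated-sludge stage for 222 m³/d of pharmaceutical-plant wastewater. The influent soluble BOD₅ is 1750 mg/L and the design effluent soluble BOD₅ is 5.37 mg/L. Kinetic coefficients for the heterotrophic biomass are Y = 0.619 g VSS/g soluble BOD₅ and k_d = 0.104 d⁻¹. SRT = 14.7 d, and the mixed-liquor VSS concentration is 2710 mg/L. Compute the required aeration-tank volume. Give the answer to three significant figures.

Steady-state biomass mass balance: V·X·(1 + k_d·θ_c) = Y·Q·(S₀ − S)·θ_c, so V = 0.619 × 222 × (1750 − 5.37) × 14.7 / [2710 × (1 + 0.104 × 14.7)] = 3.52×10^6 / 6853 = 514.3 m³.

V ≈ 514 m³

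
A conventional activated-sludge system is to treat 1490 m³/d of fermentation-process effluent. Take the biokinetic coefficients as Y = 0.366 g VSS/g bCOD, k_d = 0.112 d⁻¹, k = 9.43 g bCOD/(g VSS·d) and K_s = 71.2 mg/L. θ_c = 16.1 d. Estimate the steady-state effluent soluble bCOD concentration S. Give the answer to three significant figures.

From the Monod/SRT balance for a CMAS, S = K_s·(1+k_d θ_c)/[θ_c·(Y k − k_d) − 1] = 71.2 × (1 + 0.112 × 16.1) / [16.1 × (0.366 × 9.43 − 0.112) − 1] = 199.6 / 52.76 = 3.783 mg/L.

S ≈ 3.78 mg/L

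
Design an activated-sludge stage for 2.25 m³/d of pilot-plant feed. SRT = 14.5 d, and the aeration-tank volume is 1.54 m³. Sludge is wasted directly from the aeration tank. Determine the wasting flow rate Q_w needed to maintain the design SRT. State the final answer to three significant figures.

With mixed-liquor wasting, θ_c = V/Q_w, so Q_w = V/θ_c = 1.540/14.5 = 0.1062 m³/d.

Q_w ≈ 0.106 m³/d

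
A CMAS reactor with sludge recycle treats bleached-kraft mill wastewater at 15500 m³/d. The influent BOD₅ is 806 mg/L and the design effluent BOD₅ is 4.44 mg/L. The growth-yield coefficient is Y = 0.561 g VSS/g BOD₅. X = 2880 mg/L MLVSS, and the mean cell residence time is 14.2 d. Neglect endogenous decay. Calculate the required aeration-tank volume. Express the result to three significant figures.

Biomass mass balance (decay neglected): V·X = Y·Q·(S₀ − S)·θ_c, so V = 0.561 × 15500 × (806 − 4.44) × 14.2 / 2880 = 34366 m³.

V ≈ 34400 m³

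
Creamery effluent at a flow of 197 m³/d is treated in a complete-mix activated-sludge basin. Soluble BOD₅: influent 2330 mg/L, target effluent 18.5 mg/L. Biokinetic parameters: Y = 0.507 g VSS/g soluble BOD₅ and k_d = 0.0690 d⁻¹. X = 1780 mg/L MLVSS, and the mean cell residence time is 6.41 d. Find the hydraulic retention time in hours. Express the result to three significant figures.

τ ≈ 70.2 h

From the SRT design equation V = Y Q (S₀−S) θ_c / [X (1 + k_d θ_c)] = 0.507 × 197 × (2330 − 18.5) × 6.41 / [1780 × (1 + 0.0690 × 6.41)] = 1.48×10^6 / 2567 = 576.4 m³.
HRT = V/Q = 576.4 m³ / 197 m³·d⁻¹ = 2.926 d × 24 = 70.23 h.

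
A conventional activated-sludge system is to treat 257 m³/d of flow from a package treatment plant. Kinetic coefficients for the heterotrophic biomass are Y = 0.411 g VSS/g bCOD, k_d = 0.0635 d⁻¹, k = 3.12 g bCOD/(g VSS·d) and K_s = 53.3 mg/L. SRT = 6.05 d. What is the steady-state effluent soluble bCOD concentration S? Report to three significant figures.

For a completely mixed reactor with recycle the Lawrence–McCarty relation gives S = K_s·(1 + k_d·θ_c) / [θ_c·(Y·k − k_d) − 1] = 53.3 × (1 + 0.0635 × 6.05) / [6.05 × (0.411 × 3.12 − 0.0635) − 1] = 73.78 / 6.374 = 11.57 mg/L.

S ≈ 11.6 mg/L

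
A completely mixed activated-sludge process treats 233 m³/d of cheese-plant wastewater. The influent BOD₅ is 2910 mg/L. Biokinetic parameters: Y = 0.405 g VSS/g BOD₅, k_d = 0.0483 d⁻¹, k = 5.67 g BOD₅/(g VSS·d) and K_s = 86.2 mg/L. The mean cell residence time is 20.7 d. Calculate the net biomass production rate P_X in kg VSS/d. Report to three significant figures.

From the Monod/SRT balance for a CMAS, S = K_s·(1+k_d θ_c)/[θ_c·(Y k − k_d) − 1] = 86.2 × (1 + 0.0483 × 20.7) / [20.7 × (0.405 × 5.67 − 0.0483) − 1] = 172.4 / 45.53 = 3.786 mg/L.
Correct the yield for decay: Y_obs = Y/(1 + k_d θ_c) = 0.405 / (1 + 0.0483 × 20.7) = 0.405 / 2.000 = 0.2025.
Mass of BOD₅ removed per day: Q(S₀ − S) = 233 × 2906 g/m³ = 677.1 kg/d.
Biomass produced: P_X = Y_obs·Q·ΔS = 0.2025 × 677.1 ≈ 137.1 kg VSS/d.

P_X ≈ 137 kg VSS/d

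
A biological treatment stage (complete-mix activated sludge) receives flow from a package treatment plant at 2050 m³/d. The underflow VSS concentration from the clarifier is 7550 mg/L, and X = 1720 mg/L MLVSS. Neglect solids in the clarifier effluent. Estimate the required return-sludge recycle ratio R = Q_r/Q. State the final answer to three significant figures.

R ≈ 0.295

Mass balance around the secondary clarifier (neglecting effluent solids): R = X / (X_r − X) = 1720 / (7550 − 1720) = 0.2950.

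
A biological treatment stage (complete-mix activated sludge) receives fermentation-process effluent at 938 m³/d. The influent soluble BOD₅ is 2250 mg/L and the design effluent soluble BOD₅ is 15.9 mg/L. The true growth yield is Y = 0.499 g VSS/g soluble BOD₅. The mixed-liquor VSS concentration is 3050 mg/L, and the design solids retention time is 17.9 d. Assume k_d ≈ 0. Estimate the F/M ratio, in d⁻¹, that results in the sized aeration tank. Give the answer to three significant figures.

F/M ≈ 0.113 d⁻¹

V·X = Y·Q·ΔS·θ_c gives V = 0.499 × 938 × (2250 − 15.9) × 17.9 / 3050 = 6137 m³.
F/M = applied load / biomass = Q·S₀/(V·X) = 938 × 2250 / (6137 × 3050) = 0.1128 d⁻¹.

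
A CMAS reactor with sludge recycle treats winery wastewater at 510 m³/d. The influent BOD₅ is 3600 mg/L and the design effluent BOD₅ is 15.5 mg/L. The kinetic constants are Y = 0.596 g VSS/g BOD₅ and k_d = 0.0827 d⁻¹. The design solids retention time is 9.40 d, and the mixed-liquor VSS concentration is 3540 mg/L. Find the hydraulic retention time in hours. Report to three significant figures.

τ ≈ 76.6 h

Rearranging the biomass balance for a CMAS with decay, V = Y·Q·ΔS·θ_c / [X·(1+k_d θ_c)] = 0.596 × 510 × (3600 − 15.5) × 9.40 / [3540 × (1 + 0.0827 × 9.40)] = 1.02×10^7 / 6292 = 1628 m³.
HRT = V/Q = 1628 m³ / 510 m³·d⁻¹ = 3.192 d × 24 = 76.60 h.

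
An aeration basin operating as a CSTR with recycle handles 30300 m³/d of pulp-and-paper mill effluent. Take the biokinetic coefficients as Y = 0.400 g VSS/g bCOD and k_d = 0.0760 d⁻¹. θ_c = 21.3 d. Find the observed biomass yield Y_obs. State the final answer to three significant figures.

Correct the yield for decay: Y_obs = Y/(1 + k_d θ_c) = 0.400 / (1 + 0.0760 × 21.3) = 0.400 / 2.619 = 0.1527.

Y_obs ≈ 0.153 g VSS/g bCOD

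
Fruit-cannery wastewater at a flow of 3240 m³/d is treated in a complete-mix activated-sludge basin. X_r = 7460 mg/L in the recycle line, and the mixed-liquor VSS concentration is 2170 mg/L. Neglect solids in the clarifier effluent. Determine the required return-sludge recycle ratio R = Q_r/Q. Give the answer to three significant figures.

R = Q_r/Q = X/(X_r − X) = 2170 / (7460 − 2170) = 0.4102.

R ≈ 0.410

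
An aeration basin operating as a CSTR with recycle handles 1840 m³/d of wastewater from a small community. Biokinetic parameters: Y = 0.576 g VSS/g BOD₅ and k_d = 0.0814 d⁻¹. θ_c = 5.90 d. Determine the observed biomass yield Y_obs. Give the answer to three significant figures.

Y_obs ≈ 0.389 g VSS/g BOD₅

Observed yield with endogenous decay: Y_obs = Y / (1 + k_d·θ_c) = 0.576 / (1 + 0.0814 × 5.90) = 0.576 / 1.480 = 0.3891 g VSS/g BOD₅.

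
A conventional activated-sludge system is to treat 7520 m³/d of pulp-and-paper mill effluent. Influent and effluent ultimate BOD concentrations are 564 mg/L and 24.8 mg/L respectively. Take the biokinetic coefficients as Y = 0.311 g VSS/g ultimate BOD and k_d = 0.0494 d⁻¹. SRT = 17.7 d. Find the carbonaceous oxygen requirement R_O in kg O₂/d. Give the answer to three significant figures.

Y_obs = Y / (1 + k_d θ_c) = 0.311 / (1 + 0.0494 × 17.7) = 0.311 / 1.874 = 0.1659.
Q·(S₀ − S) = 7520 × (564 − 24.8) × 10⁻³ = 4055 kg/d removed.
Net sludge production P_X = 0.1659 × 4055 = 672.8 kg VSS/d.
R_O = Q·(S₀ − S) − 1.42·P_X = 4055 − 1.42 × 672.8 = 3099 kg O₂/d.

R_O ≈ 3100 kg O₂/d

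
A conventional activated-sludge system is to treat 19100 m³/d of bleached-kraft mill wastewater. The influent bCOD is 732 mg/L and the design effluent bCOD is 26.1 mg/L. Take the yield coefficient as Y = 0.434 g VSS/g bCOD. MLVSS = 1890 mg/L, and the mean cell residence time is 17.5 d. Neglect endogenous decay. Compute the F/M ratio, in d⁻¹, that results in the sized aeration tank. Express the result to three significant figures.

V·X = Y·Q·ΔS·θ_c gives V = 0.434 × 19100 × (732 − 26.1) × 17.5 / 1890 = 54180 m³.
Food-to-microorganism ratio F/M = Q S₀ / (V X) = 19100 × 732 / (54180 × 1890) = 0.1365 d⁻¹.

F/M ≈ 0.137 d⁻¹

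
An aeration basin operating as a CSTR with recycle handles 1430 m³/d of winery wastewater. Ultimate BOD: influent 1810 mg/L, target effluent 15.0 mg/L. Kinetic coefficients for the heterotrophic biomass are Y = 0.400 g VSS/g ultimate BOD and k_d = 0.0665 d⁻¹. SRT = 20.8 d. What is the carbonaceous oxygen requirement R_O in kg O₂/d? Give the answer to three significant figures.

R_O ≈ 1960 kg O₂/d

The observed yield is Y_obs = Y/(1 + k_d·θ_c) = 0.400 / (1 + 0.0665 × 20.8) = 0.400 / 2.383 = 0.1678 g VSS per g ultimate BOD removed.
Substrate removed = Q·(S₀ − S) = 1430 m³/d × (1810 − 15.0) g/m³ = 2.57×10^6 g/d = 2567 kg/d.
Biomass synthesised: P_X = Y_obs × 2567 = 430.8 kg VSS/d.
R_O = Q·(S₀ − S) − 1.42·P_X = 2567 − 1.42 × 430.8 = 1955 kg O₂/d.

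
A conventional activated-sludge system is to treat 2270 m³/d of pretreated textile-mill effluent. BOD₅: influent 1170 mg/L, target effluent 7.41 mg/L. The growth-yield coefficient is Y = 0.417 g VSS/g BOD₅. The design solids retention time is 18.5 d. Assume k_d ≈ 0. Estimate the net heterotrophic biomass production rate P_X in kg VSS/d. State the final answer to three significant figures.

P_X ≈ 1100 kg VSS/d

Since k_d ≈ 0, Y_obs = Y = 0.417 g VSS/g BOD₅.
Substrate removed = Q·(S₀ − S) = 2270 m³/d × (1170 − 7.41) g/m³ = 2.64×10^6 g/d = 2639 kg/d.
Net biomass production P_X = Y_obs × Q·(S₀ − S) = 0.4170 × 2639 = 1100 kg VSS/d.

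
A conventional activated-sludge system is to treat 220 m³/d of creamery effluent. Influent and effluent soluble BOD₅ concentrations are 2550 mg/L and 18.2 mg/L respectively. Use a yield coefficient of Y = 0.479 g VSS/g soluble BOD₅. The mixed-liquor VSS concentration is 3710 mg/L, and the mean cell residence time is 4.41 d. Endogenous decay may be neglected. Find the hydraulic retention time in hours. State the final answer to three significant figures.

τ ≈ 34.6 h

V·X = Y·Q·ΔS·θ_c gives V = 0.479 × 220 × (2550 − 18.2) × 4.41 / 3710 = 317.1 m³.
Hydraulic retention time τ = V/Q = 317.1 / 220 = 1.442 d = 34.60 h.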